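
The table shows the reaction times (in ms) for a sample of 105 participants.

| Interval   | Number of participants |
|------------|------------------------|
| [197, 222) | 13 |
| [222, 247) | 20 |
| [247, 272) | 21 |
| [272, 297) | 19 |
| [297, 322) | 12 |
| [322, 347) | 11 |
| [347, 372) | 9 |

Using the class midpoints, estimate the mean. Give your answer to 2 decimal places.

275.21

Midpoints: 209.5, 234.5, 259.5, 284.5, 309.5, 334.5, 359.5
Σfm = 13×209.5 + 20×234.5 + 21×259.5 + 19×284.5 + 12×309.5 + 11×334.5 + 9×359.5 = 28897.5
n = Σf = 105
Mean = 28897.5 / 105 = 275.2143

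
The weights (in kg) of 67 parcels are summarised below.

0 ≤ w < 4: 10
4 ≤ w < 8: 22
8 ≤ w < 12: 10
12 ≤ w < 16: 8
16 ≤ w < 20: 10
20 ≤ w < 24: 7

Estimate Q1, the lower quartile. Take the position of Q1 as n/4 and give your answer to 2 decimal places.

5.23

Cumulative frequencies: 10, 32, 42, 50, 60, 67
n = 67; position = n/4 = 16.75.
This falls in the class 4 ≤ w < 8: L = 4, F = 10, f = 22, h = 4.
Lower quartile ≈ 4 + ((16.75 − 10) / 22) × 4 = 5.2273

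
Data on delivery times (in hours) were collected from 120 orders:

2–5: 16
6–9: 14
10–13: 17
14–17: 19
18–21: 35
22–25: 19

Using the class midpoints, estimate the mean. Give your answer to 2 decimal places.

Midpoints: 3.5, 7.5, 11.5, 15.5, 19.5, 23.5
Σfm = 16×3.5 + 14×7.5 + 17×11.5 + 19×15.5 + 35×19.5 + 19×23.5 = 1780
n = Σf = 120
Mean = 1780 / 120 = 14.8333

14.83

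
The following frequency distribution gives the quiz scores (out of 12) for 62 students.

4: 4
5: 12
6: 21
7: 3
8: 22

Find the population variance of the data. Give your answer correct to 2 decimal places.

1.73

Values: 4, 5, 6, 7, 8
n = 62, Σfx = 399, mean = 6.4355
Σfx² = 2675
Σf(x − x̄)² = Σfx² − (Σfx)²/n = 2675 − 399²/62 = 107.2419
Population variance = 107.2419 / 62 = 1.7297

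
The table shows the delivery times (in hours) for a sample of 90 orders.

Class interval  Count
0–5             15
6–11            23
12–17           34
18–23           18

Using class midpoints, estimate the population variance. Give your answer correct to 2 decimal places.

Midpoints: 2.5, 8.5, 14.5, 20.5
n = 90, Σfm = 1095, mean = 12.1667
Σfm² = 16468.5
Σf(m − x̄)² = Σfm² − (Σfm)²/n = 16468.5 − 1095²/90 = 3146.0000
Population variance = 3146.0000 / 90 = 34.9556

34.96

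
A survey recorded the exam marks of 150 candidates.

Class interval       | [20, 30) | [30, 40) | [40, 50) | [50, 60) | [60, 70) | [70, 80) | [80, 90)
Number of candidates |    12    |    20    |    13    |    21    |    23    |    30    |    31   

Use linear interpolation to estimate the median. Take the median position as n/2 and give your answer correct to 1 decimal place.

63.9

Cumulative frequencies: 12, 32, 45, 66, 89, 119, 150
n = 150; position = n/2 = 75.
This falls in the class [60, 70): L = 60, F = 66, f = 23, h = 10.
Median ≈ 60 + ((75 − 66) / 23) × 10 = 63.9130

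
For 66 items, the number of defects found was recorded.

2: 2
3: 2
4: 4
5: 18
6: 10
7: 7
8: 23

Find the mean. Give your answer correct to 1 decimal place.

6.2

Values: 2, 3, 4, 5, 6, 7, 8
Σfx = 2×2 + 2×3 + 4×4 + 18×5 + 10×6 + 7×7 + 23×8 = 409
n = Σf = 66
Mean = 409 / 66 = 6.1970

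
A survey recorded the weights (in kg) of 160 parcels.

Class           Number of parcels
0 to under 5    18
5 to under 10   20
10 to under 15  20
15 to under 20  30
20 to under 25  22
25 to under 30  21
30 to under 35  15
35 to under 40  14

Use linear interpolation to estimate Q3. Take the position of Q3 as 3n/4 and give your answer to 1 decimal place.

27.4

Cumulative frequencies: 18, 38, 58, 88, 110, 131, 146, 160
n = 160; position = 3n/4 = 120.
This falls in the class 25 to under 30: L = 25, F = 110, f = 21, h = 5.
Upper quartile ≈ 25 + ((120 − 110) / 21) × 5 = 27.3810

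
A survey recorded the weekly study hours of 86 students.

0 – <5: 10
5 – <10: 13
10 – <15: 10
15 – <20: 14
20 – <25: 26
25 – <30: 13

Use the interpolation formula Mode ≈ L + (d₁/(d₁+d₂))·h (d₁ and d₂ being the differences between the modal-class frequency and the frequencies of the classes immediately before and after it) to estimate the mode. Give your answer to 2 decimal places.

22.40

Modal class: 20 – <25 (highest frequency 26).
d₁ = 26 − 14 = 12, d₂ = 26 − 13 = 13
Mode ≈ 20 + (12/(12+13)) × 5 = 20 + 2.4000 = 22.4000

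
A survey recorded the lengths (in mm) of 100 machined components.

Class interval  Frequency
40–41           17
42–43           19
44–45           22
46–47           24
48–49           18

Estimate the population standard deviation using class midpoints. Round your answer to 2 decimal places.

2.70

Midpoints: 40.5, 42.5, 44.5, 46.5, 48.5
n = 100, Σfm = 4464, mean = 44.6400
Σfm² = 200003
Σf(m − x̄)² = Σfm² − (Σfm)²/n = 200003 − 4464²/100 = 730.0400
Population variance = 730.0400 / 100 = 7.3004
Standard deviation = √7.3004 = 2.7019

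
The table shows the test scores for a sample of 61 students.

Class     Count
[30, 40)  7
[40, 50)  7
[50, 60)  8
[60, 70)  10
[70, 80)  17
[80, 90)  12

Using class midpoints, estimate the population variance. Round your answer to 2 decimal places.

268.74

Midpoints: 35, 45, 55, 65, 75, 85
n = 61, Σfm = 3945, mean = 64.6721
Σfm² = 271525
Σf(m − x̄)² = Σfm² − (Σfm)²/n = 271525 − 3945²/61 = 16393.4426
Population variance = 16393.4426 / 61 = 268.7450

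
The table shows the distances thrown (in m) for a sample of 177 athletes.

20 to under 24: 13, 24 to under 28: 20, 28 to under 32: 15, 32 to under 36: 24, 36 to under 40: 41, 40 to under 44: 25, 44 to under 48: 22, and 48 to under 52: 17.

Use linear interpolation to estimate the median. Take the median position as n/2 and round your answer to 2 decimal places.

Cumulative frequencies: 13, 33, 48, 72, 113, 138, 160, 177
n = 177; position = n/2 = 88.5.
This falls in the class 36 to under 40: L = 36, F = 72, f = 41, h = 4.
Median ≈ 36 + ((88.5 − 72) / 41) × 4 = 37.6098

37.61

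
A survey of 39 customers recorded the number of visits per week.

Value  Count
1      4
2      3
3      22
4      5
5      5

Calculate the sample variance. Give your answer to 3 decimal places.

Values: 1, 2, 3, 4, 5
n = 39, Σfx = 121, mean = 3.1026
Σfx² = 419
Σf(x − x̄)² = Σfx² − (Σfx)²/n = 419 − 121²/39 = 43.5897
Sample variance = 43.5897 / 38 = 1.1471

1.147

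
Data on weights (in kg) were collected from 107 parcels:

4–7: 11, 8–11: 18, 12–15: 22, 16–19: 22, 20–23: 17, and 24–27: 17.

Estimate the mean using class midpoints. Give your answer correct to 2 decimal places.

Midpoints: 5.5, 9.5, 13.5, 17.5, 21.5, 25.5
Σfm = 11×5.5 + 18×9.5 + 22×13.5 + 22×17.5 + 17×21.5 + 17×25.5 = 1712.5
n = Σf = 107
Mean = 1712.5 / 107 = 16.0047

16.00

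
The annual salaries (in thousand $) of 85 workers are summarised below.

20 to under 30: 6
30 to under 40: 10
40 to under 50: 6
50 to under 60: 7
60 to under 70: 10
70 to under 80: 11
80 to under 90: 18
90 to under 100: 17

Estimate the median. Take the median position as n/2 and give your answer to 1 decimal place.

Cumulative frequencies: 6, 16, 22, 29, 39, 50, 68, 85
n = 85; position = n/2 = 42.5.
This falls in the class 70 to under 80: L = 70, F = 39, f = 11, h = 10.
Median ≈ 70 + ((42.5 − 39) / 11) × 10 = 73.1818

73.2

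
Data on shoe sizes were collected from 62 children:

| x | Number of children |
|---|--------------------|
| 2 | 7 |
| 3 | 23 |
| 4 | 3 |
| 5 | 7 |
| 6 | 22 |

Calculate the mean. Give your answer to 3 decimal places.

4.226

Values: 2, 3, 4, 5, 6
Σfx = 7×2 + 23×3 + 3×4 + 7×5 + 22×6 = 262
n = Σf = 62
Mean = 262 / 62 = 4.2258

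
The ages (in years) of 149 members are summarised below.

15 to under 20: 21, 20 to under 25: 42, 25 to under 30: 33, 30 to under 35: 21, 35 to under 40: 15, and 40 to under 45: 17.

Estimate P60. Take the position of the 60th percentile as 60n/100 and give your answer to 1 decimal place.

Cumulative frequencies: 21, 63, 96, 117, 132, 149
n = 149; position = 60n/100 = 89.4.
This falls in the class 25 to under 30: L = 25, F = 63, f = 33, h = 5.
60th percentile ≈ 25 + ((89.4 − 63) / 33) × 5 = 29.0000

29.0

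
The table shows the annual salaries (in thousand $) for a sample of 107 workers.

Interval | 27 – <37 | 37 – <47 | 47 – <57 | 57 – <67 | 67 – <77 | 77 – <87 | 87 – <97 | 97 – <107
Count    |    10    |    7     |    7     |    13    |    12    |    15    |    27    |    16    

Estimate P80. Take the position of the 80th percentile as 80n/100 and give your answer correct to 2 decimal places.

95.00

Cumulative frequencies: 10, 17, 24, 37, 49, 64, 91, 107
n = 107; position = 80n/100 = 85.6.
This falls in the class 87 – <97: L = 87, F = 64, f = 27, h = 10.
80th percentile ≈ 87 + ((85.6 − 64) / 27) × 10 = 95.0000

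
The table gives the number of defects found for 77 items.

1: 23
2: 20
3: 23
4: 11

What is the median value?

2

Cumulative frequencies: 23, 43, 66, 77
n = 77, so the median is the value in position (n+1)/2 = 39.
Position 39 falls at value 2.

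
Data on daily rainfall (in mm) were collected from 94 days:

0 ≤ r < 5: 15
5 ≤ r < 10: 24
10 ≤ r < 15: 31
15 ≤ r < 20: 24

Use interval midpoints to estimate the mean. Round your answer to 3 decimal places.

Midpoints: 2.5, 7.5, 12.5, 17.5
Σfm = 15×2.5 + 24×7.5 + 31×12.5 + 24×17.5 = 1025
n = Σf = 94
Mean = 1025 / 94 = 10.9043

10.904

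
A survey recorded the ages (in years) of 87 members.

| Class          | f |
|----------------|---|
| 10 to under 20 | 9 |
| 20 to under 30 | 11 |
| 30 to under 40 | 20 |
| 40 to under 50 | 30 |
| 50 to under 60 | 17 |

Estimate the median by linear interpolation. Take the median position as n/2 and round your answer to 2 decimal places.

41.17

Cumulative frequencies: 9, 20, 40, 70, 87
n = 87; position = n/2 = 43.5.
This falls in the class 40 to under 50: L = 40, F = 40, f = 30, h = 10.
Median ≈ 40 + ((43.5 − 40) / 30) × 10 = 41.1667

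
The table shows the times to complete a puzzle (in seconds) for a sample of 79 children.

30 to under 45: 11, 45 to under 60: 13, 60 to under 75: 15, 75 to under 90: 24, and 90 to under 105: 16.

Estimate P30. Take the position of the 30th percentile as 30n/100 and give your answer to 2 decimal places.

59.65

Cumulative frequencies: 11, 24, 39, 63, 79
n = 79; position = 30n/100 = 23.7.
This falls in the class 45 to under 60: L = 45, F = 11, f = 13, h = 15.
30th percentile ≈ 45 + ((23.7 − 11) / 13) × 15 = 59.6538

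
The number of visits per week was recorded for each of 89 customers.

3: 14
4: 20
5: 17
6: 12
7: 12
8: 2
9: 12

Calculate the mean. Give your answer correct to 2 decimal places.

Values: 3, 4, 5, 6, 7, 8, 9
Σfx = 14×3 + 20×4 + 17×5 + 12×6 + 12×7 + 2×8 + 12×9 = 487
n = Σf = 89
Mean = 487 / 89 = 5.4719

5.47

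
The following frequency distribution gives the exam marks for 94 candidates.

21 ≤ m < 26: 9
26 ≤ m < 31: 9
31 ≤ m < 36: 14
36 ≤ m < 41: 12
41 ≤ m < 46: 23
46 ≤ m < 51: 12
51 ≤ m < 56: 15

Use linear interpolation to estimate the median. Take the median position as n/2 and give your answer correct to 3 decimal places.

Cumulative frequencies: 9, 18, 32, 44, 67, 79, 94
n = 94; position = n/2 = 47.
This falls in the class 41 ≤ m < 46: L = 41, F = 44, f = 23, h = 5.
Median ≈ 41 + ((47 − 44) / 23) × 5 = 41.6522

41.652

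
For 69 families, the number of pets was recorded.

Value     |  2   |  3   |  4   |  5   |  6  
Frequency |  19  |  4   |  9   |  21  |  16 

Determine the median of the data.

Cumulative frequencies: 19, 23, 32, 53, 69
n = 69, so the median is the value in position (n+1)/2 = 35.
Position 35 falls at value 5.

5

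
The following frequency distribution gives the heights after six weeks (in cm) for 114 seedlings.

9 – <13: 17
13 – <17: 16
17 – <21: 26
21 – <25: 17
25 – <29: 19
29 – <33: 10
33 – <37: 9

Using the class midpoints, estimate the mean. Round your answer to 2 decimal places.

Midpoints: 11, 15, 19, 23, 27, 31, 35
Σfm = 17×11 + 16×15 + 26×19 + 17×23 + 19×27 + 10×31 + 9×35 = 2450
n = Σf = 114
Mean = 2450 / 114 = 21.4912

21.49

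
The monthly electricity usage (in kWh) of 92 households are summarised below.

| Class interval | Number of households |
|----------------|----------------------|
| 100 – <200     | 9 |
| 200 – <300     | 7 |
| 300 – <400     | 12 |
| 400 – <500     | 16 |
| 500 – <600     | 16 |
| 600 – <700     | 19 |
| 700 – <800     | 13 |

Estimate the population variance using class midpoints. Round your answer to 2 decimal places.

Midpoints: 150, 250, 350, 450, 550, 650, 750
n = 92, Σfm = 45400, mean = 493.4783
Σfm² = 25530000
Σf(m − x̄)² = Σfm² − (Σfm)²/n = 25530000 − 45400²/92 = 3126086.9565
Population variance = 3126086.9565 / 92 = 33979.2060

33979.21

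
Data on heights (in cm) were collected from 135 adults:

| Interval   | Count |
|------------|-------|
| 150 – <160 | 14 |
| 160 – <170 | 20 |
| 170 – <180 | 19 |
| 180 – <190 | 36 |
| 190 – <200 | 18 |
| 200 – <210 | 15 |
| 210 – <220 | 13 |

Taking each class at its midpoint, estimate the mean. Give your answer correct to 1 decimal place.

184.0

Midpoints: 155, 165, 175, 185, 195, 205, 215
Σfm = 14×155 + 20×165 + 19×175 + 36×185 + 18×195 + 15×205 + 13×215 = 24835
n = Σf = 135
Mean = 24835 / 135 = 183.9630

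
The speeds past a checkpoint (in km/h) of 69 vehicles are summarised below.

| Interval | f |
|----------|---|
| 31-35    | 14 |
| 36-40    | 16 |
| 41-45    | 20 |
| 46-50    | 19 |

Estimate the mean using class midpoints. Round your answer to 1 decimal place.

41.2

Midpoints: 33, 38, 43, 48
Σfm = 14×33 + 16×38 + 20×43 + 19×48 = 2842
n = Σf = 69
Mean = 2842 / 69 = 41.1884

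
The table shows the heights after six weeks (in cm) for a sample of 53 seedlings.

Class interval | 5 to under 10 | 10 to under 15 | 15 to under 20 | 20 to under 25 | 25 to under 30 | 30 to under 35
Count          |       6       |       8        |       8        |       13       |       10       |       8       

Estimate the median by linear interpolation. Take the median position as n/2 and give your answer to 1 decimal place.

Cumulative frequencies: 6, 14, 22, 35, 45, 53
n = 53; position = n/2 = 26.5.
This falls in the class 20 to under 25: L = 20, F = 22, f = 13, h = 5.
Median ≈ 20 + ((26.5 − 22) / 13) × 5 = 21.7308

21.7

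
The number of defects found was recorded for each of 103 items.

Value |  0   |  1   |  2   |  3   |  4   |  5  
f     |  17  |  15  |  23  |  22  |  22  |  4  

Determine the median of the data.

2

Cumulative frequencies: 17, 32, 55, 77, 99, 103
n = 103, so the median is the value in position (n+1)/2 = 52.
Position 52 falls at value 2.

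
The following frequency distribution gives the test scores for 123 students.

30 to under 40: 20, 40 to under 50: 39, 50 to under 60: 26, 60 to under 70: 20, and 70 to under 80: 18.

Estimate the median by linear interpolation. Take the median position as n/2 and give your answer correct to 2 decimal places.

50.96

Cumulative frequencies: 20, 59, 85, 105, 123
n = 123; position = n/2 = 61.5.
This falls in the class 50 to under 60: L = 50, F = 59, f = 26, h = 10.
Median ≈ 50 + ((61.5 − 59) / 26) × 10 = 50.9615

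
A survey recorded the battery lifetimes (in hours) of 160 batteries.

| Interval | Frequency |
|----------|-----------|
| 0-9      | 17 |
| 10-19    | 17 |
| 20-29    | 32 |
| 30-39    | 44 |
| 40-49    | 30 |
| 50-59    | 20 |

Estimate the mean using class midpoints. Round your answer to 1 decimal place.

31.6

Midpoints: 4.5, 14.5, 24.5, 34.5, 44.5, 54.5
Σfm = 17×4.5 + 17×14.5 + 32×24.5 + 44×34.5 + 30×44.5 + 20×54.5 = 5050
n = Σf = 160
Mean = 5050 / 160 = 31.5625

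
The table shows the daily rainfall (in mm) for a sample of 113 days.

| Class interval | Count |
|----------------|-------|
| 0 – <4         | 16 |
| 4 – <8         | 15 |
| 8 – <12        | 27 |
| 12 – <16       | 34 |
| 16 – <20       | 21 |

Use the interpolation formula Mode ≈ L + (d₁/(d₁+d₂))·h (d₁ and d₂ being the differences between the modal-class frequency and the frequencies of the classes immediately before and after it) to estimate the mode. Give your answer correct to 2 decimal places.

13.40

Modal class: 12 – <16 (highest frequency 34).
d₁ = 34 − 27 = 7, d₂ = 34 − 21 = 13
Mode ≈ 12 + (7/(7+13)) × 4 = 12 + 1.4000 = 13.4000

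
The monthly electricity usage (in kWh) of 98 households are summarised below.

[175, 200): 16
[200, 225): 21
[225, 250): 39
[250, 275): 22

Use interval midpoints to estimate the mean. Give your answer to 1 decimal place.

Midpoints: 187.5, 212.5, 237.5, 262.5
Σfm = 16×187.5 + 21×212.5 + 39×237.5 + 22×262.5 = 22500
n = Σf = 98
Mean = 22500 / 98 = 229.5918

229.6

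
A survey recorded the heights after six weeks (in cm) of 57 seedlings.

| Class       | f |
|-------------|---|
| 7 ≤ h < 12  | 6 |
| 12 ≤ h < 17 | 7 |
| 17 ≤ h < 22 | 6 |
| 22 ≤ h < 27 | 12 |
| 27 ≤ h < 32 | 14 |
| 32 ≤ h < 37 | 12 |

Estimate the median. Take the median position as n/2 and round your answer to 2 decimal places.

25.96

Cumulative frequencies: 6, 13, 19, 31, 45, 57
n = 57; position = n/2 = 28.5.
This falls in the class 22 ≤ h < 27: L = 22, F = 19, f = 12, h = 5.
Median ≈ 22 + ((28.5 − 19) / 12) × 5 = 25.9583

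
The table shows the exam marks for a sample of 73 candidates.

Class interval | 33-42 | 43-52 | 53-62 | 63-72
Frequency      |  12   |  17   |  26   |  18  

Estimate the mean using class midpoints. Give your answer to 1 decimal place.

54.3

Midpoints: 37.5, 47.5, 57.5, 67.5
Σfm = 12×37.5 + 17×47.5 + 26×57.5 + 18×67.5 = 3967.5
n = Σf = 73
Mean = 3967.5 / 73 = 54.3493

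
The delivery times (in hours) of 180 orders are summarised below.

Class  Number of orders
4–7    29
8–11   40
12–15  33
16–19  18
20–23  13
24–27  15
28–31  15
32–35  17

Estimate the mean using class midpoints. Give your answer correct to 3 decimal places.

16.522

Midpoints: 5.5, 9.5, 13.5, 17.5, 21.5, 25.5, 29.5, 33.5
Σfm = 29×5.5 + 40×9.5 + 33×13.5 + 18×17.5 + 13×21.5 + 15×25.5 + 15×29.5 + 17×33.5 = 2974
n = Σf = 180
Mean = 2974 / 180 = 16.5222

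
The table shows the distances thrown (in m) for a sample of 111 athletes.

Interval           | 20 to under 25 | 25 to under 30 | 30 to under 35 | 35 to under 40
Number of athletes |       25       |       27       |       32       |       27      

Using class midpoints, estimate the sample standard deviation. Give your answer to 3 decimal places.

Midpoints: 22.5, 27.5, 32.5, 37.5
n = 111, Σfm = 3357.5, mean = 30.2477
Σfm² = 104843.75
Σf(m − x̄)² = Σfm² − (Σfm)²/n = 104843.75 − 3357.5²/111 = 3286.9369
Sample variance = 3286.9369 / 110 = 29.8812
Standard deviation = √29.8812 = 5.4664

5.466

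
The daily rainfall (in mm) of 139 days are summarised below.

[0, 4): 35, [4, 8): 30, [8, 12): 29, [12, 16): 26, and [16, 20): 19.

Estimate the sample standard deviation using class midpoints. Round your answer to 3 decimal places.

5.519

Midpoints: 2, 6, 10, 14, 18
n = 139, Σfm = 1246, mean = 8.9640
Σfm² = 15372
Σf(m − x̄)² = Σfm² − (Σfm)²/n = 15372 − 1246²/139 = 4202.8201
Sample variance = 4202.8201 / 138 = 30.4552
Standard deviation = √30.4552 = 5.5186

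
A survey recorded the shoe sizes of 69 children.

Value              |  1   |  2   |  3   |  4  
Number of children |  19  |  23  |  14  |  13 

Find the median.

2

Cumulative frequencies: 19, 42, 56, 69
n = 69, so the median is the value in position (n+1)/2 = 35.
Position 35 falls at value 2.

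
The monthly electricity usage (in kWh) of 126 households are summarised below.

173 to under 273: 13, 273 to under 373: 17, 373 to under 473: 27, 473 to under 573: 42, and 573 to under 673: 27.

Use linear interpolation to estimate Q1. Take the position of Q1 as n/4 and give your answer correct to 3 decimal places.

Cumulative frequencies: 13, 30, 57, 99, 126
n = 126; position = n/4 = 31.5.
This falls in the class 373 to under 473: L = 373, F = 30, f = 27, h = 100.
Lower quartile ≈ 373 + ((31.5 − 30) / 27) × 100 = 378.5556

378.556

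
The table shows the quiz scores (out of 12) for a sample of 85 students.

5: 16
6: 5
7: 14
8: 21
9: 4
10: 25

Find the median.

8

Cumulative frequencies: 16, 21, 35, 56, 60, 85
n = 85, so the median is the value in position (n+1)/2 = 43.
Position 43 falls at value 8.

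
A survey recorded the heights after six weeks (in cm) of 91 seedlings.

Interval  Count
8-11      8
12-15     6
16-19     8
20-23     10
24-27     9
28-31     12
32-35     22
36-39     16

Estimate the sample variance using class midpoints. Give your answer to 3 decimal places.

Midpoints: 9.5, 13.5, 17.5, 21.5, 25.5, 29.5, 33.5, 37.5
n = 91, Σfm = 2432.5, mean = 26.7308
Σfm² = 72372.75
Σf(m − x̄)² = Σfm² − (Σfm)²/n = 72372.75 − 2432.5²/91 = 7350.1538
Sample variance = 7350.1538 / 90 = 81.6684

81.668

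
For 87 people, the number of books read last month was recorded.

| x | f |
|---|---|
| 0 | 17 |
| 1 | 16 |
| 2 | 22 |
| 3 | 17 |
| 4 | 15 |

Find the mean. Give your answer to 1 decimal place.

2.0

Values: 0, 1, 2, 3, 4
Σfx = 17×0 + 16×1 + 22×2 + 17×3 + 15×4 = 171
n = Σf = 87
Mean = 171 / 87 = 1.9655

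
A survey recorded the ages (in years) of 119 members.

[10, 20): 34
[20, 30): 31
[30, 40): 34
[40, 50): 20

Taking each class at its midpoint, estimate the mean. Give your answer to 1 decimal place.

28.4

Midpoints: 15, 25, 35, 45
Σfm = 34×15 + 31×25 + 34×35 + 20×45 = 3375
n = Σf = 119
Mean = 3375 / 119 = 28.3613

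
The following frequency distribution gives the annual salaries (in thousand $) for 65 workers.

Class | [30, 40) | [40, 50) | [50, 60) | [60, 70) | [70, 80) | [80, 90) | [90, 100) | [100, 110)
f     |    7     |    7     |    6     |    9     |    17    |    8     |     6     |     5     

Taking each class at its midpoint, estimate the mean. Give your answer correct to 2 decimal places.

69.62

Midpoints: 35, 45, 55, 65, 75, 85, 95, 105
Σfm = 7×35 + 7×45 + 6×55 + 9×65 + 17×75 + 8×85 + 6×95 + 5×105 = 4525
n = Σf = 65
Mean = 4525 / 65 = 69.6154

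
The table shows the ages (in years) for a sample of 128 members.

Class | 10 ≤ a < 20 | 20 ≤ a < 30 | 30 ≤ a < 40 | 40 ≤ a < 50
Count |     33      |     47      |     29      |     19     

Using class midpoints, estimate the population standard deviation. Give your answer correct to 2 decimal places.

10.04

Midpoints: 15, 25, 35, 45
n = 128, Σfm = 3540, mean = 27.6562
Σfm² = 110800
Σf(m − x̄)² = Σfm² − (Σfm)²/n = 110800 − 3540²/128 = 12896.8750
Population variance = 12896.8750 / 128 = 100.7568
Standard deviation = √100.7568 = 10.0378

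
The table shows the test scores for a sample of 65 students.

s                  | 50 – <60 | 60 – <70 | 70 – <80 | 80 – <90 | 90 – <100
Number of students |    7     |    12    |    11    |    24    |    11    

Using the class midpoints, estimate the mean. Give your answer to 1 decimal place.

78.1

Midpoints: 55, 65, 75, 85, 95
Σfm = 7×55 + 12×65 + 11×75 + 24×85 + 11×95 = 5075
n = Σf = 65
Mean = 5075 / 65 = 78.0769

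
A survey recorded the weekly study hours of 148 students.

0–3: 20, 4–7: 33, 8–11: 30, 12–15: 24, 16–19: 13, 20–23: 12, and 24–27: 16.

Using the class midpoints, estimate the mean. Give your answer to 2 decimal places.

Midpoints: 1.5, 5.5, 9.5, 13.5, 17.5, 21.5, 25.5
Σfm = 20×1.5 + 33×5.5 + 30×9.5 + 24×13.5 + 13×17.5 + 12×21.5 + 16×25.5 = 1714
n = Σf = 148
Mean = 1714 / 148 = 11.5811

11.58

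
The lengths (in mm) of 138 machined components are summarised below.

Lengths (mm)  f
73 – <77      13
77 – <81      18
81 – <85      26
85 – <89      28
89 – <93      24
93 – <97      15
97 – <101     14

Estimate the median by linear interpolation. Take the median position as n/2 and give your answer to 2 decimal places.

Cumulative frequencies: 13, 31, 57, 85, 109, 124, 138
n = 138; position = n/2 = 69.
This falls in the class 85 – <89: L = 85, F = 57, f = 28, h = 4.
Median ≈ 85 + ((69 − 57) / 28) × 4 = 86.7143

86.71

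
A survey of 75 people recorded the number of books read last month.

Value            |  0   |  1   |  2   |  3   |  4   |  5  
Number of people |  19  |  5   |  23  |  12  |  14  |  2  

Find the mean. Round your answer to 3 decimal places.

Values: 0, 1, 2, 3, 4, 5
Σfx = 19×0 + 5×1 + 23×2 + 12×3 + 14×4 + 2×5 = 153
n = Σf = 75
Mean = 153 / 75 = 2.0400

2.040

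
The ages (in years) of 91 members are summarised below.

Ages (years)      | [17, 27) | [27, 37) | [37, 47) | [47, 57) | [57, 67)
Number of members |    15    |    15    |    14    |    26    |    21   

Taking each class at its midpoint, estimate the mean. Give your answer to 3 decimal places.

Midpoints: 22, 32, 42, 52, 62
Σfm = 15×22 + 15×32 + 14×42 + 26×52 + 21×62 = 4052
n = Σf = 91
Mean = 4052 / 91 = 44.5275

44.527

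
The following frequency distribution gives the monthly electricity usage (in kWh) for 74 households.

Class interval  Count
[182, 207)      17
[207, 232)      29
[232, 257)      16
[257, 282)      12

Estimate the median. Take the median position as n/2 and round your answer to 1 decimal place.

224.2

Cumulative frequencies: 17, 46, 62, 74
n = 74; position = n/2 = 37.
This falls in the class [207, 232): L = 207, F = 17, f = 29, h = 25.
Median ≈ 207 + ((37 − 17) / 29) × 25 = 224.2414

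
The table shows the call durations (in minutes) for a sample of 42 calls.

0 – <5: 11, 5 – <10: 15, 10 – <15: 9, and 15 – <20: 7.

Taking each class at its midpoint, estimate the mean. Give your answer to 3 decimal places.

Midpoints: 2.5, 7.5, 12.5, 17.5
Σfm = 11×2.5 + 15×7.5 + 9×12.5 + 7×17.5 = 375
n = Σf = 42
Mean = 375 / 42 = 8.9286

8.929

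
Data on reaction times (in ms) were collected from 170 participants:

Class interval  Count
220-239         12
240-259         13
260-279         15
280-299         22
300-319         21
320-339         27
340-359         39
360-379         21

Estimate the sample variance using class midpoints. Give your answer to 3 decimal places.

Midpoints: 229.5, 249.5, 269.5, 289.5, 309.5, 329.5, 349.5, 369.5
n = 170, Σfm = 53195, mean = 312.9118
Σfm² = 16948562.5
Σf(m − x̄)² = Σfm² − (Σfm)²/n = 16948562.5 − 53195²/170 = 303221.1765
Sample variance = 303221.1765 / 169 = 1794.2081

1794.208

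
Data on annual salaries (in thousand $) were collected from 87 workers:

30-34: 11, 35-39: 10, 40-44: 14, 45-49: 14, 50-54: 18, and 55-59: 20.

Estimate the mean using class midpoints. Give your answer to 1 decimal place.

Midpoints: 32, 37, 42, 47, 52, 57
Σfm = 11×32 + 10×37 + 14×42 + 14×47 + 18×52 + 20×57 = 4044
n = Σf = 87
Mean = 4044 / 87 = 46.4828

46.5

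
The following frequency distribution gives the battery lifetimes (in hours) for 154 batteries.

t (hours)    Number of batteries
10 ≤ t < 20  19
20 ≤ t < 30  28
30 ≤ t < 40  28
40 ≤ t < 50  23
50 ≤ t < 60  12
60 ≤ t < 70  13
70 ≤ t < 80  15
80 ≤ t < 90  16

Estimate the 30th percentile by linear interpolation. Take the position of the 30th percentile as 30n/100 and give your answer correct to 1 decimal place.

Cumulative frequencies: 19, 47, 75, 98, 110, 123, 138, 154
n = 154; position = 30n/100 = 46.2.
This falls in the class 20 ≤ t < 30: L = 20, F = 19, f = 28, h = 10.
30th percentile ≈ 20 + ((46.2 − 19) / 28) × 10 = 29.7143

29.7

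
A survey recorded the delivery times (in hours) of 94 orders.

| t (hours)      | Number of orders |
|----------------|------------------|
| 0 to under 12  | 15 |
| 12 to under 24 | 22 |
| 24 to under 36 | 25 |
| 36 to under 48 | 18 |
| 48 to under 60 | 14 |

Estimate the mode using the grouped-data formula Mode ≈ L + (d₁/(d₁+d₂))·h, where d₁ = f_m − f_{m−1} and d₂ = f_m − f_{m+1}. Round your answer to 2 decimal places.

27.60

Modal class: 24 to under 36 (highest frequency 25).
d₁ = 25 − 22 = 3, d₂ = 25 − 18 = 7
Mode ≈ 24 + (3/(3+7)) × 12 = 24 + 3.6000 = 27.6000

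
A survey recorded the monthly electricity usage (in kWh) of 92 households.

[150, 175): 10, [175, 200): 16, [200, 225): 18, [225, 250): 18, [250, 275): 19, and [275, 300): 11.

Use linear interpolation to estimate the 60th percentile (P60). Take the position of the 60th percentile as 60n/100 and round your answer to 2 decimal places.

240.56

Cumulative frequencies: 10, 26, 44, 62, 81, 92
n = 92; position = 60n/100 = 55.2.
This falls in the class [225, 250): L = 225, F = 44, f = 18, h = 25.
60th percentile ≈ 225 + ((55.2 − 44) / 18) × 25 = 240.5556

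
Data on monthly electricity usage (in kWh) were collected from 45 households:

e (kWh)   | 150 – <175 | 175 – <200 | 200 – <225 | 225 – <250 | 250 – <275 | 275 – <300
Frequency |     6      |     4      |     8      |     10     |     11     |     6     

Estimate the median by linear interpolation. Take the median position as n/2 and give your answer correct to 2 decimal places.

Cumulative frequencies: 6, 10, 18, 28, 39, 45
n = 45; position = n/2 = 22.5.
This falls in the class 225 – <250: L = 225, F = 18, f = 10, h = 25.
Median ≈ 225 + ((22.5 − 18) / 10) × 25 = 236.2500

236.25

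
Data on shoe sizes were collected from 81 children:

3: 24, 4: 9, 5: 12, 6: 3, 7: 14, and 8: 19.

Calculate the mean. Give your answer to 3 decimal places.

5.383

Values: 3, 4, 5, 6, 7, 8
Σfx = 24×3 + 9×4 + 12×5 + 3×6 + 14×7 + 19×8 = 436
n = Σf = 81
Mean = 436 / 81 = 5.3827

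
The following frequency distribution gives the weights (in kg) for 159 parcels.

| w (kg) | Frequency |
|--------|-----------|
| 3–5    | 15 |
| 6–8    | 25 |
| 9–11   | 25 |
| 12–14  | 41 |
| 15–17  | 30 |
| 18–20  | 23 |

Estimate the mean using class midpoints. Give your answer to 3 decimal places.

Midpoints: 4, 7, 10, 13, 16, 19
Σfm = 15×4 + 25×7 + 25×10 + 41×13 + 30×16 + 23×19 = 1935
n = Σf = 159
Mean = 1935 / 159 = 12.1698

12.170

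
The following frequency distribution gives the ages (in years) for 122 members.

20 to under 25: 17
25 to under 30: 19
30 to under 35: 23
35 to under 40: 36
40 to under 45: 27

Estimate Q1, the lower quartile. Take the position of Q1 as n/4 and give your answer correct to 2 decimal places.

28.55

Cumulative frequencies: 17, 36, 59, 95, 122
n = 122; position = n/4 = 30.5.
This falls in the class 25 to under 30: L = 25, F = 17, f = 19, h = 5.
Lower quartile ≈ 25 + ((30.5 − 17) / 19) × 5 = 28.5526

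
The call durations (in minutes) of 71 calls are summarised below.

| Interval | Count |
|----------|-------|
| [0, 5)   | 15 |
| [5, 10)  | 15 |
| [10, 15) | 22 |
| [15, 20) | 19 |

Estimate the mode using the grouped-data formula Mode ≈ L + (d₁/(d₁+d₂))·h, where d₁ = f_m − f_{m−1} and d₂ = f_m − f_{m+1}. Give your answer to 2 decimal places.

Modal class: [10, 15) (highest frequency 22).
d₁ = 22 − 15 = 7, d₂ = 22 − 19 = 3
Mode ≈ 10 + (7/(7+3)) × 5 = 10 + 3.5000 = 13.5000

13.50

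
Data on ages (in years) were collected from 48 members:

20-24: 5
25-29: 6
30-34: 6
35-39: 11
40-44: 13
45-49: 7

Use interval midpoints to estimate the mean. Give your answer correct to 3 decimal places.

Midpoints: 22, 27, 32, 37, 42, 47
Σfm = 5×22 + 6×27 + 6×32 + 11×37 + 13×42 + 7×47 = 1746
n = Σf = 48
Mean = 1746 / 48 = 36.3750

36.375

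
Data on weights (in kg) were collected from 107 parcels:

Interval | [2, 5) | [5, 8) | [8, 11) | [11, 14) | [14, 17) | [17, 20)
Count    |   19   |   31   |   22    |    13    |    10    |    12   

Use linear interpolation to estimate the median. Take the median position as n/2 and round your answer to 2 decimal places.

8.48

Cumulative frequencies: 19, 50, 72, 85, 95, 107
n = 107; position = n/2 = 53.5.
This falls in the class [8, 11): L = 8, F = 50, f = 22, h = 3.
Median ≈ 8 + ((53.5 − 50) / 22) × 3 = 8.4773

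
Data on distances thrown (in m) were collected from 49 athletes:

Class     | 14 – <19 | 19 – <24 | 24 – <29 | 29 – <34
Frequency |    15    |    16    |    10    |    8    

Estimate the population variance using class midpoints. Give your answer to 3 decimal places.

27.822

Midpoints: 16.5, 21.5, 26.5, 31.5
n = 49, Σfm = 1108.5, mean = 22.6224
Σfm² = 26440.25
Σf(m − x̄)² = Σfm² − (Σfm)²/n = 26440.25 − 1108.5²/49 = 1363.2653
Population variance = 1363.2653 / 49 = 27.8217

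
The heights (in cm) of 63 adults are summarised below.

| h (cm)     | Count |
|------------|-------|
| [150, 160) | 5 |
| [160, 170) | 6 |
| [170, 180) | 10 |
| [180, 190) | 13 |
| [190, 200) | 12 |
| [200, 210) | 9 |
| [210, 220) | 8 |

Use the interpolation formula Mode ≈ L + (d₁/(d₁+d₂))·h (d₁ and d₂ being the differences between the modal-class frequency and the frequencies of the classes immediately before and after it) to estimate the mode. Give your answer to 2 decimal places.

187.50

Modal class: [180, 190) (highest frequency 13).
d₁ = 13 − 10 = 3, d₂ = 13 − 12 = 1
Mode ≈ 180 + (3/(3+1)) × 10 = 180 + 7.5000 = 187.5000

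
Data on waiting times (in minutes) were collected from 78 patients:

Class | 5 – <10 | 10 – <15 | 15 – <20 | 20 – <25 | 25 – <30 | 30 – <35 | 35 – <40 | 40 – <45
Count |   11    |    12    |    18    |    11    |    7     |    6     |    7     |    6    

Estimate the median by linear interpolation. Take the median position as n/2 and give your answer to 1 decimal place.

19.4

Cumulative frequencies: 11, 23, 41, 52, 59, 65, 72, 78
n = 78; position = n/2 = 39.
This falls in the class 15 – <20: L = 15, F = 23, f = 18, h = 5.
Median ≈ 15 + ((39 − 23) / 18) × 5 = 19.4444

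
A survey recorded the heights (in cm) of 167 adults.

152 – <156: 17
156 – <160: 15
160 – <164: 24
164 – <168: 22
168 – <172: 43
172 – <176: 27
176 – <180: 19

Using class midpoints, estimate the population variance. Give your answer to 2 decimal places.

Midpoints: 154, 158, 162, 166, 170, 174, 178
n = 167, Σfm = 27918, mean = 167.1737
Σfm² = 4675868
Σf(m − x̄)² = Σfm² − (Σfm)²/n = 4675868 − 27918²/167 = 8713.9641
Population variance = 8713.9641 / 167 = 52.1794

52.18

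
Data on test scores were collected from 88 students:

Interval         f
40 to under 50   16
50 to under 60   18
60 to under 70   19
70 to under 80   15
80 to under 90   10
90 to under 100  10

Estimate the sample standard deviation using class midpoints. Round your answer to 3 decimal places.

16.062

Midpoints: 45, 55, 65, 75, 85, 95
n = 88, Σfm = 5870, mean = 66.7045
Σfm² = 414000
Σf(m − x̄)² = Σfm² − (Σfm)²/n = 414000 − 5870²/88 = 22444.3182
Sample variance = 22444.3182 / 87 = 257.9807
Standard deviation = √257.9807 = 16.0618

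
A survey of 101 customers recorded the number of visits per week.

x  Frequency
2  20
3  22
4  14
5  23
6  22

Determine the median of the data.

4

Cumulative frequencies: 20, 42, 56, 79, 101
n = 101, so the median is the value in position (n+1)/2 = 51.
Position 51 falls at value 4.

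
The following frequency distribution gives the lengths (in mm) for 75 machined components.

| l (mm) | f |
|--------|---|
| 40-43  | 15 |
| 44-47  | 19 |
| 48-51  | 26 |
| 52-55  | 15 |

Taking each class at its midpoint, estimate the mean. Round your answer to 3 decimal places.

Midpoints: 41.5, 45.5, 49.5, 53.5
Σfm = 15×41.5 + 19×45.5 + 26×49.5 + 15×53.5 = 3576.5
n = Σf = 75
Mean = 3576.5 / 75 = 47.6867

47.687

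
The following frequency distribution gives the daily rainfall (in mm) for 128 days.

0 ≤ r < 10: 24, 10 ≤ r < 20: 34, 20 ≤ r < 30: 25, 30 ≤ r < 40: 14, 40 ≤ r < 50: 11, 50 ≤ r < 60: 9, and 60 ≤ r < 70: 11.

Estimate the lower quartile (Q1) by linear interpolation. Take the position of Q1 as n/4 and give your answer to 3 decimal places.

Cumulative frequencies: 24, 58, 83, 97, 108, 117, 128
n = 128; position = n/4 = 32.
This falls in the class 10 ≤ r < 20: L = 10, F = 24, f = 34, h = 10.
Lower quartile ≈ 10 + ((32 − 24) / 34) × 10 = 12.3529

12.353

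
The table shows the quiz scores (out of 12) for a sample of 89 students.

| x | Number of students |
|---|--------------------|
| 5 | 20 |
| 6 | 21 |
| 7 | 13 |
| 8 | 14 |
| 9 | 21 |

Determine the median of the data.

Cumulative frequencies: 20, 41, 54, 68, 89
n = 89, so the median is the value in position (n+1)/2 = 45.
Position 45 falls at value 7.

7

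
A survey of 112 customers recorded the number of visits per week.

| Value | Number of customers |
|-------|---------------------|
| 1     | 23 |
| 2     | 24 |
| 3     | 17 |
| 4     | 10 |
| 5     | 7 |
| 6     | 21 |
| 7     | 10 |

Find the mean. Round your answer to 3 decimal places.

Values: 1, 2, 3, 4, 5, 6, 7
Σfx = 23×1 + 24×2 + 17×3 + 10×4 + 7×5 + 21×6 + 10×7 = 393
n = Σf = 112
Mean = 393 / 112 = 3.5089

3.509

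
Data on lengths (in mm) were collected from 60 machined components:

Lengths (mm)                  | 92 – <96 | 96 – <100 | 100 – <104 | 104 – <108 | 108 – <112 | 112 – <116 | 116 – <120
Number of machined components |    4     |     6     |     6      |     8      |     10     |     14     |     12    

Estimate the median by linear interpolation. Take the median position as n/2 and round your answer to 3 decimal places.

110.400

Cumulative frequencies: 4, 10, 16, 24, 34, 48, 60
n = 60; position = n/2 = 30.
This falls in the class 108 – <112: L = 108, F = 24, f = 10, h = 4.
Median ≈ 108 + ((30 − 24) / 10) × 4 = 110.4000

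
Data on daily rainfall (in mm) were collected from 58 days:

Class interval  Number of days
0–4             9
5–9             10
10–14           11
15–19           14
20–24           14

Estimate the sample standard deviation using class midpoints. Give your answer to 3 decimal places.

Midpoints: 2, 7, 12, 17, 22
n = 58, Σfm = 766, mean = 13.2069
Σfm² = 12932
Σf(m − x̄)² = Σfm² − (Σfm)²/n = 12932 − 766²/58 = 2815.5172
Sample variance = 2815.5172 / 57 = 49.3950
Standard deviation = √49.3950 = 7.0282

7.028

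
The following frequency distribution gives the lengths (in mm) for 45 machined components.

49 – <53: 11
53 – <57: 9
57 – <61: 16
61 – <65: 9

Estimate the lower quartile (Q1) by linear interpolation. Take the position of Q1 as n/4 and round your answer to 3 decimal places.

53.111

Cumulative frequencies: 11, 20, 36, 45
n = 45; position = n/4 = 11.25.
This falls in the class 53 – <57: L = 53, F = 11, f = 9, h = 4.
Lower quartile ≈ 53 + ((11.25 − 11) / 9) × 4 = 53.1111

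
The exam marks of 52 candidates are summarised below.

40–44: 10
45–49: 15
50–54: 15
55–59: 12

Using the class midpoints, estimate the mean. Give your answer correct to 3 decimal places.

49.788

Midpoints: 42, 47, 52, 57
Σfm = 10×42 + 15×47 + 15×52 + 12×57 = 2589
n = Σf = 52
Mean = 2589 / 52 = 49.7885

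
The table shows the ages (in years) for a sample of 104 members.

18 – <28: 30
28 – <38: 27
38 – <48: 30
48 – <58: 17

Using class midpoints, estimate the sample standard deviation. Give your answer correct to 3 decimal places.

10.653

Midpoints: 23, 33, 43, 53
n = 104, Σfm = 3772, mean = 36.2692
Σfm² = 148496
Σf(m − x̄)² = Σfm² − (Σfm)²/n = 148496 − 3772²/104 = 11688.4615
Sample variance = 11688.4615 / 103 = 113.4802
Standard deviation = √113.4802 = 10.6527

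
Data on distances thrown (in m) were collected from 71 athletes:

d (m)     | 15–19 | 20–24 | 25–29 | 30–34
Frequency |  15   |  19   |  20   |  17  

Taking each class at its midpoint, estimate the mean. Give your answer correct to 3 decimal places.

Midpoints: 17, 22, 27, 32
Σfm = 15×17 + 19×22 + 20×27 + 17×32 = 1757
n = Σf = 71
Mean = 1757 / 71 = 24.7465

24.746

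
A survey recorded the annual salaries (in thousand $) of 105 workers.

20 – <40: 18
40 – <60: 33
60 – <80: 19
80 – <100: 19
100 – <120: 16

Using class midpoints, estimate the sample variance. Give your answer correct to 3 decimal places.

Midpoints: 30, 50, 70, 90, 110
n = 105, Σfm = 6990, mean = 66.5714
Σfm² = 539300
Σf(m − x̄)² = Σfm² − (Σfm)²/n = 539300 − 6990²/105 = 73965.7143
Sample variance = 73965.7143 / 104 = 711.2088

711.209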